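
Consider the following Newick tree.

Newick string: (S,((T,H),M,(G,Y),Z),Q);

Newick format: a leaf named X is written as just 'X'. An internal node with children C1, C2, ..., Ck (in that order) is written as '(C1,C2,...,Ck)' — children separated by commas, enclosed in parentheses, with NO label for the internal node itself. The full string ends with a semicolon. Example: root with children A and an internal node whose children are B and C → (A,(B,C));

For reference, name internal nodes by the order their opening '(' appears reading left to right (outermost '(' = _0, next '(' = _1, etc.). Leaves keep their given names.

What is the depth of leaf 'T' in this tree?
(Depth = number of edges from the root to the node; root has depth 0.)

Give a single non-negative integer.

Answer: 3

Derivation:
Newick: (S,((T,H),M,(G,Y),Z),Q);
Naming internals by '(' encounter order: outermost '(' = _0, next = _1, ...
Query node: T
Path from root: _0 -> _1 -> _2 -> T
Depth of T: 3 (number of edges from root)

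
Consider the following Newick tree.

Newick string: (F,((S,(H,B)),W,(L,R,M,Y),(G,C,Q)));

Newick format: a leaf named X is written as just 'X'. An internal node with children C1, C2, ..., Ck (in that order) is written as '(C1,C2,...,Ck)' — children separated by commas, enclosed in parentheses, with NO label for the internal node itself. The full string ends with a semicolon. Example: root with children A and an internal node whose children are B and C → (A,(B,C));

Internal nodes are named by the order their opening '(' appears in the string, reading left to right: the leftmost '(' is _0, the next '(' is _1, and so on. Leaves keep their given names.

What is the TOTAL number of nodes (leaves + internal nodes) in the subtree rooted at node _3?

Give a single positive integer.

Answer: 3

Derivation:
Newick: (F,((S,(H,B)),W,(L,R,M,Y),(G,C,Q)));
Locate _3: it is the '(' at position 7 (the 4th '(' reading left to right).
Query: subtree rooted at _3
_3: subtree_size = 1 + 2
  H: subtree_size = 1 + 0
  B: subtree_size = 1 + 0
Total subtree size of _3: 3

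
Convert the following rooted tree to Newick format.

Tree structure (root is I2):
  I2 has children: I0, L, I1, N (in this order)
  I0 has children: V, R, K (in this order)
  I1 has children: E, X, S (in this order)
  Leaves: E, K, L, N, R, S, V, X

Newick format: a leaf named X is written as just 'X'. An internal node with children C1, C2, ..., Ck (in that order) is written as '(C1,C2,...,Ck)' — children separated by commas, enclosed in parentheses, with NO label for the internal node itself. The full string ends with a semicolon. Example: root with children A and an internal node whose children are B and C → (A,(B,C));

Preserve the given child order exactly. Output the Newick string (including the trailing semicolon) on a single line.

internal I2 with children ['I0', 'L', 'I1', 'N']
  internal I0 with children ['V', 'R', 'K']
    leaf 'V' → 'V'
    leaf 'R' → 'R'
    leaf 'K' → 'K'
  → '(V,R,K)'
  leaf 'L' → 'L'
  internal I1 with children ['E', 'X', 'S']
    leaf 'E' → 'E'
    leaf 'X' → 'X'
    leaf 'S' → 'S'
  → '(E,X,S)'
  leaf 'N' → 'N'
→ '((V,R,K),L,(E,X,S),N)'
Final: ((V,R,K),L,(E,X,S),N);

Answer: ((V,R,K),L,(E,X,S),N);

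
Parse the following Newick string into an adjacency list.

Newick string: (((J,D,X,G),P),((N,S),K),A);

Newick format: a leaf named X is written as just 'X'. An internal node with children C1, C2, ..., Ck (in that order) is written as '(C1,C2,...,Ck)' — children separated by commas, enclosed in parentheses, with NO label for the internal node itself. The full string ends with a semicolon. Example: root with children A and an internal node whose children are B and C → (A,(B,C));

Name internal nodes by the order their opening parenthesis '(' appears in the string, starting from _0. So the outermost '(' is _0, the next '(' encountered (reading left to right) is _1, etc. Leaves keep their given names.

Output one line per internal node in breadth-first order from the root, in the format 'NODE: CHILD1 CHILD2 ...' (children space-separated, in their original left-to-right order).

Input: (((J,D,X,G),P),((N,S),K),A);
Scanning left-to-right, naming '(' by encounter order:
  pos 0: '(' -> open internal node _0 (depth 1)
  pos 1: '(' -> open internal node _1 (depth 2)
  pos 2: '(' -> open internal node _2 (depth 3)
  pos 10: ')' -> close internal node _2 (now at depth 2)
  pos 13: ')' -> close internal node _1 (now at depth 1)
  pos 15: '(' -> open internal node _3 (depth 2)
  pos 16: '(' -> open internal node _4 (depth 3)
  pos 20: ')' -> close internal node _4 (now at depth 2)
  pos 23: ')' -> close internal node _3 (now at depth 1)
  pos 26: ')' -> close internal node _0 (now at depth 0)
Total internal nodes: 5
BFS adjacency from root:
  _0: _1 _3 A
  _1: _2 P
  _3: _4 K
  _2: J D X G
  _4: N S

Answer: _0: _1 _3 A
_1: _2 P
_3: _4 K
_2: J D X G
_4: N S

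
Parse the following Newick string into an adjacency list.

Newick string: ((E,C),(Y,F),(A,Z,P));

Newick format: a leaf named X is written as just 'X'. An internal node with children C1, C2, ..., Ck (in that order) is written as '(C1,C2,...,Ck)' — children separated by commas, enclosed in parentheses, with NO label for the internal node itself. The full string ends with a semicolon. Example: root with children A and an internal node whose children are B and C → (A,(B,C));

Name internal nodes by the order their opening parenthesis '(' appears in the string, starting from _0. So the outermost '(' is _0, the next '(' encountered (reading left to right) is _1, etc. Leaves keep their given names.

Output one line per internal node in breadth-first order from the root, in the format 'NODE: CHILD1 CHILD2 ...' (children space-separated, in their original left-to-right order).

Input: ((E,C),(Y,F),(A,Z,P));
Scanning left-to-right, naming '(' by encounter order:
  pos 0: '(' -> open internal node _0 (depth 1)
  pos 1: '(' -> open internal node _1 (depth 2)
  pos 5: ')' -> close internal node _1 (now at depth 1)
  pos 7: '(' -> open internal node _2 (depth 2)
  pos 11: ')' -> close internal node _2 (now at depth 1)
  pos 13: '(' -> open internal node _3 (depth 2)
  pos 19: ')' -> close internal node _3 (now at depth 1)
  pos 20: ')' -> close internal node _0 (now at depth 0)
Total internal nodes: 4
BFS adjacency from root:
  _0: _1 _2 _3
  _1: E C
  _2: Y F
  _3: A Z P

Answer: _0: _1 _2 _3
_1: E C
_2: Y F
_3: A Z P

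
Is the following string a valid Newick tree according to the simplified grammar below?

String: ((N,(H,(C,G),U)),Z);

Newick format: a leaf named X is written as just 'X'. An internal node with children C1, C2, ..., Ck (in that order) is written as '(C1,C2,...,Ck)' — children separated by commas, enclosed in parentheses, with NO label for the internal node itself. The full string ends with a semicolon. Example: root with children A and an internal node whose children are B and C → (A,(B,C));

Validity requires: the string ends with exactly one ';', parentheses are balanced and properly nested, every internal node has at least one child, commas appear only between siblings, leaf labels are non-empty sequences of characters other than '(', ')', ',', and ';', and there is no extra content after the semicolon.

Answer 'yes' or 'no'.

Answer: yes

Derivation:
Input: ((N,(H,(C,G),U)),Z);
Paren balance: 4 '(' vs 4 ')' OK
Ends with single ';': True
Full parse: OK
Valid: True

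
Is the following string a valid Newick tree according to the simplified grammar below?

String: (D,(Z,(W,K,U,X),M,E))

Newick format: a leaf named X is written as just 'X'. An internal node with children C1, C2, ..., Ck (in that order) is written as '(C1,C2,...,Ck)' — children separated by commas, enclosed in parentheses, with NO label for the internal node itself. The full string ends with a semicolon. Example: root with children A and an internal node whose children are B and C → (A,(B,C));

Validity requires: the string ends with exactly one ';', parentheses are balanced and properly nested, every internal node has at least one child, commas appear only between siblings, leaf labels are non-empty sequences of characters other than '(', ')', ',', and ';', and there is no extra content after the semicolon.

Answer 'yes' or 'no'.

Input: (D,(Z,(W,K,U,X),M,E))
Paren balance: 3 '(' vs 3 ')' OK
Ends with single ';': False
Full parse: FAILS (must end with ;)
Valid: False

Answer: no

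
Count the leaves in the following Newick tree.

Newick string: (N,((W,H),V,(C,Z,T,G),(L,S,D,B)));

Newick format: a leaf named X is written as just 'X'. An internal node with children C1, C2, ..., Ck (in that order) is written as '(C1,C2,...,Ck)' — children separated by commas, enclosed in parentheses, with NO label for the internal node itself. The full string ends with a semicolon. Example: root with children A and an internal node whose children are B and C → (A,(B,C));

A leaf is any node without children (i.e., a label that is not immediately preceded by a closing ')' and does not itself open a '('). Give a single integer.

Newick: (N,((W,H),V,(C,Z,T,G),(L,S,D,B)));
Scan left-to-right; a leaf is any maximal label run not followed by '(':
  pos 1: leaf 'N' → count = 1
  pos 5: leaf 'W' → count = 2
  pos 7: leaf 'H' → count = 3
  pos 10: leaf 'V' → count = 4
  pos 13: leaf 'C' → count = 5
  pos 15: leaf 'Z' → count = 6
  pos 17: leaf 'T' → count = 7
  pos 19: leaf 'G' → count = 8
  pos 23: leaf 'L' → count = 9
  pos 25: leaf 'S' → count = 10
  pos 27: leaf 'D' → count = 11
  pos 29: leaf 'B' → count = 12
Total leaves: 12

Answer: 12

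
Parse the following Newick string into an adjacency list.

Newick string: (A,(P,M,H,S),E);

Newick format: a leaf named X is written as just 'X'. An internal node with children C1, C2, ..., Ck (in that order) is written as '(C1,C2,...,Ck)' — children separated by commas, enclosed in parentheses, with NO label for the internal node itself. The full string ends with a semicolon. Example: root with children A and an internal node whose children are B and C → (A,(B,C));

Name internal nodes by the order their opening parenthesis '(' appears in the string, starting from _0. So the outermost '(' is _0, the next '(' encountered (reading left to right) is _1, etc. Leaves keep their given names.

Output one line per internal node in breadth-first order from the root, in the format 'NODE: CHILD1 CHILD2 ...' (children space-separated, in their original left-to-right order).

Input: (A,(P,M,H,S),E);
Scanning left-to-right, naming '(' by encounter order:
  pos 0: '(' -> open internal node _0 (depth 1)
  pos 3: '(' -> open internal node _1 (depth 2)
  pos 11: ')' -> close internal node _1 (now at depth 1)
  pos 14: ')' -> close internal node _0 (now at depth 0)
Total internal nodes: 2
BFS adjacency from root:
  _0: A _1 E
  _1: P M H S

Answer: _0: A _1 E
_1: P M H S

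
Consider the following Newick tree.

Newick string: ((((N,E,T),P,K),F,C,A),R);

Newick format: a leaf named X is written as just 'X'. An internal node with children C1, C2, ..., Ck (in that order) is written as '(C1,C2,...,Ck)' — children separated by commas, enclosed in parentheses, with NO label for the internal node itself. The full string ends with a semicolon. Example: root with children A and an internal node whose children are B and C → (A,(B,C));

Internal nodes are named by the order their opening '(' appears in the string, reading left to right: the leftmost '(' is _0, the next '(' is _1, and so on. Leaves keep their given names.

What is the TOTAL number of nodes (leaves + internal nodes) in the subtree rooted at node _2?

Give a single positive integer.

Answer: 7

Derivation:
Newick: ((((N,E,T),P,K),F,C,A),R);
Locate _2: it is the '(' at position 2 (the 3rd '(' reading left to right).
Query: subtree rooted at _2
_2: subtree_size = 1 + 6
  _3: subtree_size = 1 + 3
    N: subtree_size = 1 + 0
    E: subtree_size = 1 + 0
    T: subtree_size = 1 + 0
  P: subtree_size = 1 + 0
  K: subtree_size = 1 + 0
Total subtree size of _2: 7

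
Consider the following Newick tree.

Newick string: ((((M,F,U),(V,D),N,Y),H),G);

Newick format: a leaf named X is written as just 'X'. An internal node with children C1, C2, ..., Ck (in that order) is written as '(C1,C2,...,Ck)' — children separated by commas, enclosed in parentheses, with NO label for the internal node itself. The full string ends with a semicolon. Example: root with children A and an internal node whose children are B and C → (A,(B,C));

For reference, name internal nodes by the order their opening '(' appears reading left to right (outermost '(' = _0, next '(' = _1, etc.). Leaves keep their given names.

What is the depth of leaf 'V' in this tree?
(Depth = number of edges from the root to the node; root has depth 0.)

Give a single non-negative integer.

Newick: ((((M,F,U),(V,D),N,Y),H),G);
Naming internals by '(' encounter order: outermost '(' = _0, next = _1, ...
Query node: V
Path from root: _0 -> _1 -> _2 -> _4 -> V
Depth of V: 4 (number of edges from root)

Answer: 4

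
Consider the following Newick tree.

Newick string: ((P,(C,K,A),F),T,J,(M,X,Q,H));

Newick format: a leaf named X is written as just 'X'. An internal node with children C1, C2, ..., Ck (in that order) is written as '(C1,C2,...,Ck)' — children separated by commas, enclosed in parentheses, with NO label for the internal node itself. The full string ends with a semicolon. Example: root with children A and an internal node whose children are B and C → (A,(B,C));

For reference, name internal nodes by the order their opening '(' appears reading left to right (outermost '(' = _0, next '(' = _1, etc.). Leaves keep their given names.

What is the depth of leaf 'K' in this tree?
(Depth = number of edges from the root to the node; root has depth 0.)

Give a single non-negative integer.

Newick: ((P,(C,K,A),F),T,J,(M,X,Q,H));
Naming internals by '(' encounter order: outermost '(' = _0, next = _1, ...
Query node: K
Path from root: _0 -> _1 -> _2 -> K
Depth of K: 3 (number of edges from root)

Answer: 3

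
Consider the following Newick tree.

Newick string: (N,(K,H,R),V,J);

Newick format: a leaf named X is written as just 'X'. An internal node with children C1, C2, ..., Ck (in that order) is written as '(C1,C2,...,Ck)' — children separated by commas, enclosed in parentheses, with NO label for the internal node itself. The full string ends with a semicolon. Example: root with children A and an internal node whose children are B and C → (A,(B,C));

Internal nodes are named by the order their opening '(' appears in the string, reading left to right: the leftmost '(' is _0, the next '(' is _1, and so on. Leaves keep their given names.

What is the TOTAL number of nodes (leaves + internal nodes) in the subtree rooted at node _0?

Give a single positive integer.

Newick: (N,(K,H,R),V,J);
Locate _0: it is the '(' at position 0 (the 1st '(' reading left to right).
Query: subtree rooted at _0
_0: subtree_size = 1 + 7
  N: subtree_size = 1 + 0
  _1: subtree_size = 1 + 3
    K: subtree_size = 1 + 0
    H: subtree_size = 1 + 0
    R: subtree_size = 1 + 0
  V: subtree_size = 1 + 0
  J: subtree_size = 1 + 0
Total subtree size of _0: 8

Answer: 8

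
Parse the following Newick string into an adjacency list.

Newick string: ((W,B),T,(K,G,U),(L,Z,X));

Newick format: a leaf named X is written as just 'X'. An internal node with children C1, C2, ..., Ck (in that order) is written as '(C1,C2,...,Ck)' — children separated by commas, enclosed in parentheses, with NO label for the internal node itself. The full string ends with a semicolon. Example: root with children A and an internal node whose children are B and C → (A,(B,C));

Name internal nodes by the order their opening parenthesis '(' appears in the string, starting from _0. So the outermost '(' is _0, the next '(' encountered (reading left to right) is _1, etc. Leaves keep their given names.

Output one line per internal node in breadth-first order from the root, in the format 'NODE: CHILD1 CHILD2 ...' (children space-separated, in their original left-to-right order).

Answer: _0: _1 T _2 _3
_1: W B
_2: K G U
_3: L Z X

Derivation:
Input: ((W,B),T,(K,G,U),(L,Z,X));
Scanning left-to-right, naming '(' by encounter order:
  pos 0: '(' -> open internal node _0 (depth 1)
  pos 1: '(' -> open internal node _1 (depth 2)
  pos 5: ')' -> close internal node _1 (now at depth 1)
  pos 9: '(' -> open internal node _2 (depth 2)
  pos 15: ')' -> close internal node _2 (now at depth 1)
  pos 17: '(' -> open internal node _3 (depth 2)
  pos 23: ')' -> close internal node _3 (now at depth 1)
  pos 24: ')' -> close internal node _0 (now at depth 0)
Total internal nodes: 4
BFS adjacency from root:
  _0: _1 T _2 _3
  _1: W B
  _2: K G U
  _3: L Z X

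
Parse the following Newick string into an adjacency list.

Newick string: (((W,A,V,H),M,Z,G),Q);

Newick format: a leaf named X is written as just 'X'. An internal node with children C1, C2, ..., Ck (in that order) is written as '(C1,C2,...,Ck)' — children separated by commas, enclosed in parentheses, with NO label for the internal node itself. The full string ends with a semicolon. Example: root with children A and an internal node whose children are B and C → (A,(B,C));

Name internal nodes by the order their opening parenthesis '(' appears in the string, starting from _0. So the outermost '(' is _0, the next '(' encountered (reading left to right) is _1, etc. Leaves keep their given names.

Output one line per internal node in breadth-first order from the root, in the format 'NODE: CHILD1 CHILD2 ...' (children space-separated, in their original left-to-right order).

Answer: _0: _1 Q
_1: _2 M Z G
_2: W A V H

Derivation:
Input: (((W,A,V,H),M,Z,G),Q);
Scanning left-to-right, naming '(' by encounter order:
  pos 0: '(' -> open internal node _0 (depth 1)
  pos 1: '(' -> open internal node _1 (depth 2)
  pos 2: '(' -> open internal node _2 (depth 3)
  pos 10: ')' -> close internal node _2 (now at depth 2)
  pos 17: ')' -> close internal node _1 (now at depth 1)
  pos 20: ')' -> close internal node _0 (now at depth 0)
Total internal nodes: 3
BFS adjacency from root:
  _0: _1 Q
  _1: _2 M Z G
  _2: W A V H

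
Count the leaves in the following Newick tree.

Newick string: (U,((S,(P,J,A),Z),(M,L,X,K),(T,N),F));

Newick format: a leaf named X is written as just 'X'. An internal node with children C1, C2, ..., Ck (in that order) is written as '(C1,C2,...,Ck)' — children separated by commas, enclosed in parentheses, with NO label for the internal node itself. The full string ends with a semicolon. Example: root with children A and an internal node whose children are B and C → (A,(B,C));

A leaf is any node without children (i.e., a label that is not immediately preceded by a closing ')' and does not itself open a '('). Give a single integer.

Answer: 13

Derivation:
Newick: (U,((S,(P,J,A),Z),(M,L,X,K),(T,N),F));
Scan left-to-right; a leaf is any maximal label run not followed by '(':
  pos 1: leaf 'U' → count = 1
  pos 5: leaf 'S' → count = 2
  pos 8: leaf 'P' → count = 3
  pos 10: leaf 'J' → count = 4
  pos 12: leaf 'A' → count = 5
  pos 15: leaf 'Z' → count = 6
  pos 19: leaf 'M' → count = 7
  pos 21: leaf 'L' → count = 8
  pos 23: leaf 'X' → count = 9
  pos 25: leaf 'K' → count = 10
  pos 29: leaf 'T' → count = 11
  pos 31: leaf 'N' → count = 12
  pos 34: leaf 'F' → count = 13
Total leaves: 13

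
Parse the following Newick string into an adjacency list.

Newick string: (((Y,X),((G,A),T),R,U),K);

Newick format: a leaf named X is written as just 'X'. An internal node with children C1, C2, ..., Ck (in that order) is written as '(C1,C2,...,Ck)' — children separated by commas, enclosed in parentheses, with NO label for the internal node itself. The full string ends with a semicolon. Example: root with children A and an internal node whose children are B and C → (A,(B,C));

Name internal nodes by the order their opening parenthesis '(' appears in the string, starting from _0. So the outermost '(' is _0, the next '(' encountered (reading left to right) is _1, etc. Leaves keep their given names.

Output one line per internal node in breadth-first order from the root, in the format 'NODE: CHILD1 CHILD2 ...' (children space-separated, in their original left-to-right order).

Input: (((Y,X),((G,A),T),R,U),K);
Scanning left-to-right, naming '(' by encounter order:
  pos 0: '(' -> open internal node _0 (depth 1)
  pos 1: '(' -> open internal node _1 (depth 2)
  pos 2: '(' -> open internal node _2 (depth 3)
  pos 6: ')' -> close internal node _2 (now at depth 2)
  pos 8: '(' -> open internal node _3 (depth 3)
  pos 9: '(' -> open internal node _4 (depth 4)
  pos 13: ')' -> close internal node _4 (now at depth 3)
  pos 16: ')' -> close internal node _3 (now at depth 2)
  pos 21: ')' -> close internal node _1 (now at depth 1)
  pos 24: ')' -> close internal node _0 (now at depth 0)
Total internal nodes: 5
BFS adjacency from root:
  _0: _1 K
  _1: _2 _3 R U
  _2: Y X
  _3: _4 T
  _4: G A

Answer: _0: _1 K
_1: _2 _3 R U
_2: Y X
_3: _4 T
_4: G A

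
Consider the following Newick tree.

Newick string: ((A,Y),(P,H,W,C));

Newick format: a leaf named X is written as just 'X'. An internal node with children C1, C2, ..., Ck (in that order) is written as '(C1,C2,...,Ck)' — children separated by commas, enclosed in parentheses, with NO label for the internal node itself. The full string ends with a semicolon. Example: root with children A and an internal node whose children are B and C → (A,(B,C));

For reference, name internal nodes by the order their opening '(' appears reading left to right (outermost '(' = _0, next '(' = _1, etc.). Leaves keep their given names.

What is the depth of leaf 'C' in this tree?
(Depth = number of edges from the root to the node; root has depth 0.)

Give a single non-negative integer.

Answer: 2

Derivation:
Newick: ((A,Y),(P,H,W,C));
Naming internals by '(' encounter order: outermost '(' = _0, next = _1, ...
Query node: C
Path from root: _0 -> _2 -> C
Depth of C: 2 (number of edges from root)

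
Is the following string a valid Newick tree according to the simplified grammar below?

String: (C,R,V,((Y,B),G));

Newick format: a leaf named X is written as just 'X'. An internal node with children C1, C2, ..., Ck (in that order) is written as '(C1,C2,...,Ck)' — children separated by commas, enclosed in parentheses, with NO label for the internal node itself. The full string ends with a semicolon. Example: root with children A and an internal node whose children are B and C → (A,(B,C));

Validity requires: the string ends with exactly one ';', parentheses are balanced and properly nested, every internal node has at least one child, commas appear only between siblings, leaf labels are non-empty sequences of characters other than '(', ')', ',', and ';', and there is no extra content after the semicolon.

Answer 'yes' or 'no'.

Answer: yes

Derivation:
Input: (C,R,V,((Y,B),G));
Paren balance: 3 '(' vs 3 ')' OK
Ends with single ';': True
Full parse: OK
Valid: True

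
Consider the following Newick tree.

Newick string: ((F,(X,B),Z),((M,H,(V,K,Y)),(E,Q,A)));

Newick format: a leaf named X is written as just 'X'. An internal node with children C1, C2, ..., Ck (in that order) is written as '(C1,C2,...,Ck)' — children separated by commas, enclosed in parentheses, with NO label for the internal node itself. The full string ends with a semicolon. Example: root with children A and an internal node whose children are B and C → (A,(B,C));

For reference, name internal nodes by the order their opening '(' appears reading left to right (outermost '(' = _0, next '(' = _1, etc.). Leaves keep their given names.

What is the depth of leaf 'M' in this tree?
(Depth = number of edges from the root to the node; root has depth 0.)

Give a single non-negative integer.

Newick: ((F,(X,B),Z),((M,H,(V,K,Y)),(E,Q,A)));
Naming internals by '(' encounter order: outermost '(' = _0, next = _1, ...
Query node: M
Path from root: _0 -> _3 -> _4 -> M
Depth of M: 3 (number of edges from root)

Answer: 3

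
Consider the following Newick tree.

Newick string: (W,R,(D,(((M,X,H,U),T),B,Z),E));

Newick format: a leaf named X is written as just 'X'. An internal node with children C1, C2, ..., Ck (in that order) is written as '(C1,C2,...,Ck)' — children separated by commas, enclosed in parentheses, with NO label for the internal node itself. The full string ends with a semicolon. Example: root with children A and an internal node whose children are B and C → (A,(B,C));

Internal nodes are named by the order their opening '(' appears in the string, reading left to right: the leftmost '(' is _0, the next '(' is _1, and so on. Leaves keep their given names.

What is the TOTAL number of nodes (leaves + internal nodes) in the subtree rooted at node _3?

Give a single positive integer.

Newick: (W,R,(D,(((M,X,H,U),T),B,Z),E));
Locate _3: it is the '(' at position 9 (the 4th '(' reading left to right).
Query: subtree rooted at _3
_3: subtree_size = 1 + 6
  _4: subtree_size = 1 + 4
    M: subtree_size = 1 + 0
    X: subtree_size = 1 + 0
    H: subtree_size = 1 + 0
    U: subtree_size = 1 + 0
  T: subtree_size = 1 + 0
Total subtree size of _3: 7

Answer: 7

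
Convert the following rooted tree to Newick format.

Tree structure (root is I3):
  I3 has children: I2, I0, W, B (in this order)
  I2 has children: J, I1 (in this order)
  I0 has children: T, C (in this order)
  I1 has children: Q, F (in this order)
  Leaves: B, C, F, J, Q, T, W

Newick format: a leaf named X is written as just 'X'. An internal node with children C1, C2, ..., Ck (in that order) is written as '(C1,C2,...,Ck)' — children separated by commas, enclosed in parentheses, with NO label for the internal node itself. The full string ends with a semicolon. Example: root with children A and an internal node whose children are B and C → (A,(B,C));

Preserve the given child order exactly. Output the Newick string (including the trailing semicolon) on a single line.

internal I3 with children ['I2', 'I0', 'W', 'B']
  internal I2 with children ['J', 'I1']
    leaf 'J' → 'J'
    internal I1 with children ['Q', 'F']
      leaf 'Q' → 'Q'
      leaf 'F' → 'F'
    → '(Q,F)'
  → '(J,(Q,F))'
  internal I0 with children ['T', 'C']
    leaf 'T' → 'T'
    leaf 'C' → 'C'
  → '(T,C)'
  leaf 'W' → 'W'
  leaf 'B' → 'B'
→ '((J,(Q,F)),(T,C),W,B)'
Final: ((J,(Q,F)),(T,C),W,B);

Answer: ((J,(Q,F)),(T,C),W,B);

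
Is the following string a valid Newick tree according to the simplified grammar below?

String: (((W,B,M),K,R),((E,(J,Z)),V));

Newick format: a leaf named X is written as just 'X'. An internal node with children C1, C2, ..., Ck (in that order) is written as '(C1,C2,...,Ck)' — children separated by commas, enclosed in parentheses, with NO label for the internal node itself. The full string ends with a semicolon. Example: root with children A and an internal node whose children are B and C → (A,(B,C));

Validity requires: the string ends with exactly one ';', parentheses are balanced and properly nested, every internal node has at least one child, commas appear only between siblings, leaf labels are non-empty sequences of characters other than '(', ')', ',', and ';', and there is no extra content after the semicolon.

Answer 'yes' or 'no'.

Input: (((W,B,M),K,R),((E,(J,Z)),V));
Paren balance: 6 '(' vs 6 ')' OK
Ends with single ';': True
Full parse: OK
Valid: True

Answer: yes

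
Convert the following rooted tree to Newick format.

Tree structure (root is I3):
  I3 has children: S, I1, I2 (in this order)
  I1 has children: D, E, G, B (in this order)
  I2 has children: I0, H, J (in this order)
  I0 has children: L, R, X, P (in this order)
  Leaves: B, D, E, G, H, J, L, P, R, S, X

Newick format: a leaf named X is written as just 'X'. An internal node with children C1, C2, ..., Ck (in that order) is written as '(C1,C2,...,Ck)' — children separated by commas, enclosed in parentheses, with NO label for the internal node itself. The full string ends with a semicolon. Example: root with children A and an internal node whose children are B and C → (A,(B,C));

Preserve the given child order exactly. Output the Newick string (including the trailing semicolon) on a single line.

internal I3 with children ['S', 'I1', 'I2']
  leaf 'S' → 'S'
  internal I1 with children ['D', 'E', 'G', 'B']
    leaf 'D' → 'D'
    leaf 'E' → 'E'
    leaf 'G' → 'G'
    leaf 'B' → 'B'
  → '(D,E,G,B)'
  internal I2 with children ['I0', 'H', 'J']
    internal I0 with children ['L', 'R', 'X', 'P']
      leaf 'L' → 'L'
      leaf 'R' → 'R'
      leaf 'X' → 'X'
      leaf 'P' → 'P'
    → '(L,R,X,P)'
    leaf 'H' → 'H'
    leaf 'J' → 'J'
  → '((L,R,X,P),H,J)'
→ '(S,(D,E,G,B),((L,R,X,P),H,J))'
Final: (S,(D,E,G,B),((L,R,X,P),H,J));

Answer: (S,(D,E,G,B),((L,R,X,P),H,J));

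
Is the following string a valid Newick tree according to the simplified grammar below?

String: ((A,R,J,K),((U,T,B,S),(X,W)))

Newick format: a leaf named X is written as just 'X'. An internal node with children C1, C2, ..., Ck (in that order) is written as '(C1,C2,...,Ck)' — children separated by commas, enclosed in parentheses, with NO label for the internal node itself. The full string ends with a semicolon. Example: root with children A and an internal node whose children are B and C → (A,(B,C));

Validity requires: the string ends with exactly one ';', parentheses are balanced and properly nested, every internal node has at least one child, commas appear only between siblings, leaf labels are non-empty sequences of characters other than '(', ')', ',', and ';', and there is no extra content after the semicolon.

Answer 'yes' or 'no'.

Input: ((A,R,J,K),((U,T,B,S),(X,W)))
Paren balance: 5 '(' vs 5 ')' OK
Ends with single ';': False
Full parse: FAILS (must end with ;)
Valid: False

Answer: no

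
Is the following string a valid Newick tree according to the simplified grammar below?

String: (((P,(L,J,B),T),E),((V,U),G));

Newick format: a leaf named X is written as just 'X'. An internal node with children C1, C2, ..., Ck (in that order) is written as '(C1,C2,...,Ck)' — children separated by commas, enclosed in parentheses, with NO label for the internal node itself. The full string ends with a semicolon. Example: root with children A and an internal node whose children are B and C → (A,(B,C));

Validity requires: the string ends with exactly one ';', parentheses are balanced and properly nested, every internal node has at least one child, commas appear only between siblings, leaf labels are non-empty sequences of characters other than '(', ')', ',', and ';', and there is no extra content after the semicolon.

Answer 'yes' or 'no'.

Input: (((P,(L,J,B),T),E),((V,U),G));
Paren balance: 6 '(' vs 6 ')' OK
Ends with single ';': True
Full parse: OK
Valid: True

Answer: yes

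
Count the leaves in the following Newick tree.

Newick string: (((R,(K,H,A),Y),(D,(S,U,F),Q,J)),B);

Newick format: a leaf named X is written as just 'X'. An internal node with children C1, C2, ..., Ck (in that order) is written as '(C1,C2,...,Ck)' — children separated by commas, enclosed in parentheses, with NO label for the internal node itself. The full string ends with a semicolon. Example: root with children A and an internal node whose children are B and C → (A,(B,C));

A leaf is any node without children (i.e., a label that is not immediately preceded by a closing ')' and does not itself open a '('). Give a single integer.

Answer: 12

Derivation:
Newick: (((R,(K,H,A),Y),(D,(S,U,F),Q,J)),B);
Scan left-to-right; a leaf is any maximal label run not followed by '(':
  pos 3: leaf 'R' → count = 1
  pos 6: leaf 'K' → count = 2
  pos 8: leaf 'H' → count = 3
  pos 10: leaf 'A' → count = 4
  pos 13: leaf 'Y' → count = 5
  pos 17: leaf 'D' → count = 6
  pos 20: leaf 'S' → count = 7
  pos 22: leaf 'U' → count = 8
  pos 24: leaf 'F' → count = 9
  pos 27: leaf 'Q' → count = 10
  pos 29: leaf 'J' → count = 11
  pos 33: leaf 'B' → count = 12
Total leaves: 12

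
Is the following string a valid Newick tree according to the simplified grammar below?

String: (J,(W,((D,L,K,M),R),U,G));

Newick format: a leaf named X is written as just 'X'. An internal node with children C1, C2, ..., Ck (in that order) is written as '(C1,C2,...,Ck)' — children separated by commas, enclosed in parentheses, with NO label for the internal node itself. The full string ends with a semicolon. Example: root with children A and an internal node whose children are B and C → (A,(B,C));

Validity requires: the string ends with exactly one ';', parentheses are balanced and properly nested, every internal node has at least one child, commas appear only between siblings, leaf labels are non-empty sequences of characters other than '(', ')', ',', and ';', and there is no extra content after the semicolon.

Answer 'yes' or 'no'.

Input: (J,(W,((D,L,K,M),R),U,G));
Paren balance: 4 '(' vs 4 ')' OK
Ends with single ';': True
Full parse: OK
Valid: True

Answer: yes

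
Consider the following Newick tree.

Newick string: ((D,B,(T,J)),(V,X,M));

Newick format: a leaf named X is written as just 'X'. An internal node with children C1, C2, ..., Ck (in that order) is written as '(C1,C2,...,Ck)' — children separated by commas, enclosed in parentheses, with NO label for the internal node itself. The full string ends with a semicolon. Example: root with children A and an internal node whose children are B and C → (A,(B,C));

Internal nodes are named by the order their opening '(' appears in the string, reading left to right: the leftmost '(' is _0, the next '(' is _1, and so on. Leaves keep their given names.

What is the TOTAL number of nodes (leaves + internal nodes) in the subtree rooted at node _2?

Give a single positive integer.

Newick: ((D,B,(T,J)),(V,X,M));
Locate _2: it is the '(' at position 6 (the 3rd '(' reading left to right).
Query: subtree rooted at _2
_2: subtree_size = 1 + 2
  T: subtree_size = 1 + 0
  J: subtree_size = 1 + 0
Total subtree size of _2: 3

Answer: 3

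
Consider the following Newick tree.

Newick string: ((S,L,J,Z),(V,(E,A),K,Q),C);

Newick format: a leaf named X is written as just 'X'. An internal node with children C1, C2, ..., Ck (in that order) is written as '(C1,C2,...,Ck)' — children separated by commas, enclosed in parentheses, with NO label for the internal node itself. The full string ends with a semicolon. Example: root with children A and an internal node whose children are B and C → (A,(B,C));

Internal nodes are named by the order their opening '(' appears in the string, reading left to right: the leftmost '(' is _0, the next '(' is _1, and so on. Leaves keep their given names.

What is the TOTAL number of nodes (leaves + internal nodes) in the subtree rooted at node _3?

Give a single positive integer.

Newick: ((S,L,J,Z),(V,(E,A),K,Q),C);
Locate _3: it is the '(' at position 14 (the 4th '(' reading left to right).
Query: subtree rooted at _3
_3: subtree_size = 1 + 2
  E: subtree_size = 1 + 0
  A: subtree_size = 1 + 0
Total subtree size of _3: 3

Answer: 3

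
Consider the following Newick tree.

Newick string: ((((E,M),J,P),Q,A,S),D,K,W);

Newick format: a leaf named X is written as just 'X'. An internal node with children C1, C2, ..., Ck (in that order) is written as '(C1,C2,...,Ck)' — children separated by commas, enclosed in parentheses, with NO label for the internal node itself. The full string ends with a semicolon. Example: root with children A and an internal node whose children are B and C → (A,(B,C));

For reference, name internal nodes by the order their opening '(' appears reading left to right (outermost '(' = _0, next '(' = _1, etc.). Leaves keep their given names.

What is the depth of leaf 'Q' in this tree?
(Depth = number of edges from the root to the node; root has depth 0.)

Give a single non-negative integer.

Newick: ((((E,M),J,P),Q,A,S),D,K,W);
Naming internals by '(' encounter order: outermost '(' = _0, next = _1, ...
Query node: Q
Path from root: _0 -> _1 -> Q
Depth of Q: 2 (number of edges from root)

Answer: 2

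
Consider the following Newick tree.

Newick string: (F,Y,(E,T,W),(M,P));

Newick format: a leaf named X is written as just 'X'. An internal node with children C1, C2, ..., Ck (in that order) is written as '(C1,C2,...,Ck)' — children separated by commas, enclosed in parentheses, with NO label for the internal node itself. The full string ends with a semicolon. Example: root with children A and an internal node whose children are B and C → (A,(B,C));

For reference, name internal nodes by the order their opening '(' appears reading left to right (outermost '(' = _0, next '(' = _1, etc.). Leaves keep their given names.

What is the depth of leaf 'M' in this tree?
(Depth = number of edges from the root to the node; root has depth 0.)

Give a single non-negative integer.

Answer: 2

Derivation:
Newick: (F,Y,(E,T,W),(M,P));
Naming internals by '(' encounter order: outermost '(' = _0, next = _1, ...
Query node: M
Path from root: _0 -> _2 -> M
Depth of M: 2 (number of edges from root)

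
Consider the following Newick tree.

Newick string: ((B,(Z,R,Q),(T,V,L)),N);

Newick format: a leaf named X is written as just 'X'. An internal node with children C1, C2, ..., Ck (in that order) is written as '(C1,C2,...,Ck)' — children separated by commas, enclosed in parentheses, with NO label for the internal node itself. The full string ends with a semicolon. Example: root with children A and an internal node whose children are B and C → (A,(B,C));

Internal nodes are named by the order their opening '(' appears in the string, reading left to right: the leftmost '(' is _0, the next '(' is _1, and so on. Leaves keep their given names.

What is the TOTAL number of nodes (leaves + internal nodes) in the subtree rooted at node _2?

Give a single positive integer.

Newick: ((B,(Z,R,Q),(T,V,L)),N);
Locate _2: it is the '(' at position 4 (the 3rd '(' reading left to right).
Query: subtree rooted at _2
_2: subtree_size = 1 + 3
  Z: subtree_size = 1 + 0
  R: subtree_size = 1 + 0
  Q: subtree_size = 1 + 0
Total subtree size of _2: 4

Answer: 4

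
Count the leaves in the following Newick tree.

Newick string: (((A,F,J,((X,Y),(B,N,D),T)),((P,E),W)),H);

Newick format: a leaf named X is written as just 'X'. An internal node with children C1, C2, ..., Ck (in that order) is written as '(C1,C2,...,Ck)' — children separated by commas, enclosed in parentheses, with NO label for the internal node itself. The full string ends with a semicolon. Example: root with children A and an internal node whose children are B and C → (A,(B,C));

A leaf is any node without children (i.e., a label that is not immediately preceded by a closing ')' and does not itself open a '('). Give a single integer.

Newick: (((A,F,J,((X,Y),(B,N,D),T)),((P,E),W)),H);
Scan left-to-right; a leaf is any maximal label run not followed by '(':
  pos 3: leaf 'A' → count = 1
  pos 5: leaf 'F' → count = 2
  pos 7: leaf 'J' → count = 3
  pos 11: leaf 'X' → count = 4
  pos 13: leaf 'Y' → count = 5
  pos 17: leaf 'B' → count = 6
  pos 19: leaf 'N' → count = 7
  pos 21: leaf 'D' → count = 8
  pos 24: leaf 'T' → count = 9
  pos 30: leaf 'P' → count = 10
  pos 32: leaf 'E' → count = 11
  pos 35: leaf 'W' → count = 12
  pos 39: leaf 'H' → count = 13
Total leaves: 13

Answer: 13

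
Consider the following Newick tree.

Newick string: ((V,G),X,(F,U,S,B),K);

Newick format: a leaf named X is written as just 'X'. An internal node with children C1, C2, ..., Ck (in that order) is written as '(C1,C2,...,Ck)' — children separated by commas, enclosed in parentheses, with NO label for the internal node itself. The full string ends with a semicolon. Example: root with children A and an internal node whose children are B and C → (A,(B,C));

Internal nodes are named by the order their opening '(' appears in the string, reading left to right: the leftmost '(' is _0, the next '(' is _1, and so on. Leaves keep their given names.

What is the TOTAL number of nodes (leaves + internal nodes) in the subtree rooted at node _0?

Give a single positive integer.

Answer: 11

Derivation:
Newick: ((V,G),X,(F,U,S,B),K);
Locate _0: it is the '(' at position 0 (the 1st '(' reading left to right).
Query: subtree rooted at _0
_0: subtree_size = 1 + 10
  _1: subtree_size = 1 + 2
    V: subtree_size = 1 + 0
    G: subtree_size = 1 + 0
  X: subtree_size = 1 + 0
  _2: subtree_size = 1 + 4
    F: subtree_size = 1 + 0
    U: subtree_size = 1 + 0
    S: subtree_size = 1 + 0
    B: subtree_size = 1 + 0
  K: subtree_size = 1 + 0
Total subtree size of _0: 11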